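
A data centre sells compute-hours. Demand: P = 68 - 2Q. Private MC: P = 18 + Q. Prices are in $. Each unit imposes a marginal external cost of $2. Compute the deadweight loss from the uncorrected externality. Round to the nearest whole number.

DWL = $1

Market equilibrium (private): 18 + Q = 68 - 2Q → Q_m = 16.6667.
Social marginal cost = private MC + MEC = 20 + Q.
Set SMC = demand: 20 + Q = 68 - 2Q → Q* = 16.0000.
Height of the DWL triangle at Q_m is SMC(Q_m) − demand(Q_m) = MEC(Q_m) = 2.0000.
DWL = ½ × 0.6667 × 2.0000 = 0.6667.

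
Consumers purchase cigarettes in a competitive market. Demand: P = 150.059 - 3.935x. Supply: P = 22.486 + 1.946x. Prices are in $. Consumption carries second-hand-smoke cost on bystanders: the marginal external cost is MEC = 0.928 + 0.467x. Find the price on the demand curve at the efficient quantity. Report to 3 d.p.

Social marginal benefit = demand − MEC = 149.131 - 4.402x.
Set SMB = MC: 149.131 - 4.402x = 22.486 + 1.946x → x* = 19.9504.
Consumer price on the demand curve at x*: 150.059 − 3.935×19.9504 = 71.5542.

P = $71.554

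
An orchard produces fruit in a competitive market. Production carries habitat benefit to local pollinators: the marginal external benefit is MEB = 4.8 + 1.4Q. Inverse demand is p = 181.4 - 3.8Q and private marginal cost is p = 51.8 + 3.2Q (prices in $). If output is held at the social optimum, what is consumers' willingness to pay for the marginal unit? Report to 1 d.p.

Social marginal cost = private MC − MEB = 47.0 + 1.8Q.
Set SMC = demand: 47.0 + 1.8Q = 181.4 - 3.8Q → Q* = 24.0000.
Consumer price on the demand curve at Q*: 181.4 − 3.8×24.0000 = 90.2000.

P = $90.2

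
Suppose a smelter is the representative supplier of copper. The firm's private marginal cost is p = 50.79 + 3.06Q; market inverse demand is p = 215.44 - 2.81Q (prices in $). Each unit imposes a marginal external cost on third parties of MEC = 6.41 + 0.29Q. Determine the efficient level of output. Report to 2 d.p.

Social marginal cost = private MC + MEC = 57.20 + 3.35Q.
Set SMC = demand: 57.20 + 3.35Q = 215.44 - 2.81Q → Q* = 25.6883.

Q* = 25.69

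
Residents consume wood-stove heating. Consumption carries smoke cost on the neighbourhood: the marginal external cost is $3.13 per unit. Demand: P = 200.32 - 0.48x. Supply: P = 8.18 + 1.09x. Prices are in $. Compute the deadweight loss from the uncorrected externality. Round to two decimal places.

Market equilibrium (private): 8.18 + 1.09x = 200.32 - 0.48x → x_m = 122.3822.
Social marginal benefit = demand − MEC = 197.19 - 0.48x.
Set SMB = MC: 197.19 - 0.48x = 8.18 + 1.09x → x* = 120.3885.
Height of the DWL triangle at x_m is MC(x_m) − SMB(x_m) = MEC(x_m) = 3.1300.
DWL = ½ × 1.9937 × 3.1300 = 3.1201.

DWL = $3.12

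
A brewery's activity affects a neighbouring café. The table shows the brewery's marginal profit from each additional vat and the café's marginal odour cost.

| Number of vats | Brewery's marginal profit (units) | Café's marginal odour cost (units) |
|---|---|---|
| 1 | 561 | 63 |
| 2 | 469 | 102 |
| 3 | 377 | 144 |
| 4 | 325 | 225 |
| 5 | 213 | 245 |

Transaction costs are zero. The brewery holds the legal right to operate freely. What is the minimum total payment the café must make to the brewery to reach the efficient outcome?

Left alone the brewery would choose level 5 (marginal profit stays positive).
Efficient level: k* = 4 (marginal profit ≥ marginal odour cost through 4).
The café must at least cover the brewery's forgone profit from cutting 5→4: 213 = 213.

213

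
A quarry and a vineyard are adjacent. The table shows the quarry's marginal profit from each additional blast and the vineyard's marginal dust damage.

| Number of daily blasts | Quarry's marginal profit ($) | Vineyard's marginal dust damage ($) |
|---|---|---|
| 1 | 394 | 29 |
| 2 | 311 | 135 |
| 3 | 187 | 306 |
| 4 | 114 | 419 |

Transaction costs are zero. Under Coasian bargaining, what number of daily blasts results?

Bargaining reaches the level where marginal profit last exceeds marginal dust damage.
That holds through level 2 (311 ≥ 135) but not at 3 (187 < 306).

2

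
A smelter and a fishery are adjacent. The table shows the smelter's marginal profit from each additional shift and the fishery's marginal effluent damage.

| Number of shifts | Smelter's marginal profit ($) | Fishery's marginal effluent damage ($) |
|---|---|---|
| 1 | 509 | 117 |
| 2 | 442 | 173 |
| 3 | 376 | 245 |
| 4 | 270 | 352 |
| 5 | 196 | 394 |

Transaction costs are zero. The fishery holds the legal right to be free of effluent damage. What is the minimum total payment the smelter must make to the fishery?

$535

Efficient level: marginal profit ≥ marginal effluent damage through level 3, so k* = 3.
With the fishery holding the right, the smelter must at least compensate total damage at k*: 117 + 173 + 245 = 535.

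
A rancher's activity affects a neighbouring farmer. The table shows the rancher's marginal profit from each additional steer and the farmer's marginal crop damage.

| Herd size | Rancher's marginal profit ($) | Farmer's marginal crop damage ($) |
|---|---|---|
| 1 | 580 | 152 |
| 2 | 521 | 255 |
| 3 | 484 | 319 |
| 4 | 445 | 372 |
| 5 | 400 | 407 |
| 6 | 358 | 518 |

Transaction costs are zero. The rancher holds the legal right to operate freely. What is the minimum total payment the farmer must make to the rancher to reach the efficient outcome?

$758

Left alone the rancher would choose level 6 (marginal profit stays positive).
Efficient level: k* = 4 (marginal profit ≥ marginal crop damage through 4).
The farmer must at least cover the rancher's forgone profit from cutting 6→4: 400 + 358 = 758.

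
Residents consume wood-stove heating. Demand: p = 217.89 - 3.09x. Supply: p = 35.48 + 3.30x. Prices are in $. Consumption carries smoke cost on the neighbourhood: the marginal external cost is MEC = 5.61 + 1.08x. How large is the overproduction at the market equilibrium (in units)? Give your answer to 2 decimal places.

4.88 units

Market equilibrium (private): 35.48 + 3.30x = 217.89 - 3.09x → x_m = 28.5462.
Social marginal benefit = demand − MEC = 212.28 - 4.17x.
Set SMB = MC: 212.28 - 4.17x = 35.48 + 3.30x → x* = 23.6680.
Gap = |28.5462 − 23.6680| = 4.8782.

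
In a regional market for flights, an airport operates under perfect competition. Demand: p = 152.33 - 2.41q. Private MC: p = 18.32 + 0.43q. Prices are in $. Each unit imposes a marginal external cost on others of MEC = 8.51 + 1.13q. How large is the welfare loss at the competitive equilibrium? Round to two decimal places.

DWL = $481.49

Market equilibrium (private): 18.32 + 0.43q = 152.33 - 2.41q → q_m = 47.1866.
Social marginal cost = private MC + MEC = 26.83 + 1.56q.
Set SMC = demand: 26.83 + 1.56q = 152.33 - 2.41q → q* = 31.6121.
The loss is the area between SMC and demand from q* to q_m; with linear curves that's a triangle of height MEC(q_m).
DWL = ½ × 15.5745 × 61.8309 = 481.4927.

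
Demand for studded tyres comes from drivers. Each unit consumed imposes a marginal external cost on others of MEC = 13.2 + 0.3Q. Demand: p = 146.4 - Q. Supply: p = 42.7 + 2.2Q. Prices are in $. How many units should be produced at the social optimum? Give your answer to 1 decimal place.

Social marginal benefit = demand − MEC = 133.2 - 1.3Q.
Set SMB = MC: 133.2 - 1.3Q = 42.7 + 2.2Q → Q* = 25.8571.

Q* = 25.9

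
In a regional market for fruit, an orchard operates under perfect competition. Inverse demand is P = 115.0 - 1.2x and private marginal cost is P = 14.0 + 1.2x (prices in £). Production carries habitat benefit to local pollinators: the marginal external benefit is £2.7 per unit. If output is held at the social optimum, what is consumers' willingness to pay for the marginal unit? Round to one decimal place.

Social marginal cost = private MC − MEB = 11.3 + 1.2x.
Set SMC = demand: 11.3 + 1.2x = 115.0 - 1.2x → x* = 43.2083.
Consumer price on the demand curve at x*: 115.0 − 1.2×43.2083 = 63.1500.

P = £63.2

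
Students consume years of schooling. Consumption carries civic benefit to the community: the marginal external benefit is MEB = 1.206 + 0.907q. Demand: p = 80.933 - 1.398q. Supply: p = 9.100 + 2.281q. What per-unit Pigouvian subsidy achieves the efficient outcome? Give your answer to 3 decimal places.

Social marginal benefit = demand + MEB = 82.139 - 0.491q.
Set SMB = MC: 82.139 - 0.491q = 9.100 + 2.281q → q* = 26.3488.
The Pigouvian subsidy equals MEB at q*: 1.206 + 0.907×26.3488 = 25.1044.

subsidy = 25.104 per unit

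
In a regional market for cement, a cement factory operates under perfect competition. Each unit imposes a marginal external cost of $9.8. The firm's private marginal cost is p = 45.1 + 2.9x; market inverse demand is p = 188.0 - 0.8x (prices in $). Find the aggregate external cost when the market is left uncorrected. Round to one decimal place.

$378.5

Market equilibrium (private): 45.1 + 2.9x = 188.0 - 0.8x → x_m = 38.6216.
Total external cost = MEC × x_m = 9.8 × 38.6216 = 378.4917.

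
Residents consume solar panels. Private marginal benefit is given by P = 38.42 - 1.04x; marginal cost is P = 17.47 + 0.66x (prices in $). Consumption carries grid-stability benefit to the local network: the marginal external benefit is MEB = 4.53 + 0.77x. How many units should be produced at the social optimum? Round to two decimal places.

Social marginal benefit = demand + MEB = 42.95 - 0.27x.
Set SMB = MC: 42.95 - 0.27x = 17.47 + 0.66x → x* = 27.3978.

x* = 27.40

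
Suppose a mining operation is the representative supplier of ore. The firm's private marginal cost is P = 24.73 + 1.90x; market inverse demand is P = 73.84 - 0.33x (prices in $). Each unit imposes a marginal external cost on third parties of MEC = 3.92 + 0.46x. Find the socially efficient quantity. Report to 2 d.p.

x* = 16.80

Social marginal cost = private MC + MEC = 28.65 + 2.36x.
Set SMC = demand: 28.65 + 2.36x = 73.84 - 0.33x → x* = 16.7993.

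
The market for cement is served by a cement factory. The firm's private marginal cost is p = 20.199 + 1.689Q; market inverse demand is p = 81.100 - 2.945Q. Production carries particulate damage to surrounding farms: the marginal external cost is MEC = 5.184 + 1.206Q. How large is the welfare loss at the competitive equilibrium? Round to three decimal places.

Market equilibrium (private): 20.199 + 1.689Q = 81.100 - 2.945Q → Q_m = 13.1422.
Social marginal cost = private MC + MEC = 25.383 + 2.895Q.
Set SMC = demand: 25.383 + 2.895Q = 81.100 - 2.945Q → Q* = 9.5406.
Height of the DWL triangle at Q_m is SMC(Q_m) − demand(Q_m) = MEC(Q_m) = 21.0335.
DWL = ½ × 3.6016 × 21.0335 = 37.8771.

DWL = 37.877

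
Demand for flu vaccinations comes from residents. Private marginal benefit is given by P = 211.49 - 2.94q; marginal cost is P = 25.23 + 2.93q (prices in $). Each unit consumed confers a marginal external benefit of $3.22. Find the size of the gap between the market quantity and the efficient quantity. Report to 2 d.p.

0.55 units

Market equilibrium (private): 25.23 + 2.93q = 211.49 - 2.94q → q_m = 31.7308.
Social marginal benefit = demand + MEB = 214.71 - 2.94q.
Set SMB = MC: 214.71 - 2.94q = 25.23 + 2.93q → q* = 32.2794.
Gap = |31.7308 − 32.2794| = 0.5486.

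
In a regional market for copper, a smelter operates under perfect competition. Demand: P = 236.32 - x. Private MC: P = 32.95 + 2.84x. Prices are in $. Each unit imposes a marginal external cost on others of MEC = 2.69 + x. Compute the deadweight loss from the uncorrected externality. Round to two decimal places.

Market equilibrium (private): 32.95 + 2.84x = 236.32 - x → x_m = 52.9609.
Social marginal cost = private MC + MEC = 35.64 + 3.84x.
Set SMC = demand: 35.64 + 3.84x = 236.32 - x → x* = 41.4628.
Height of the DWL triangle at x_m is SMC(x_m) − demand(x_m) = MEC(x_m) = 55.6509.
DWL = ½ × 11.4981 × 55.6509 = 319.9398.

DWL = $319.94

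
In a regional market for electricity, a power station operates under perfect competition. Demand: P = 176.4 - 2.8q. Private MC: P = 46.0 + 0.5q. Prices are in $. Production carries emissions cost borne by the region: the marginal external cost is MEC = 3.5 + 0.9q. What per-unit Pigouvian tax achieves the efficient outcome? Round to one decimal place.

tax = $30.7 per unit

Social marginal cost = private MC + MEC = 49.5 + 1.4q.
Set SMC = demand: 49.5 + 1.4q = 176.4 - 2.8q → q* = 30.2143.
The Pigouvian tax equals MEC at q*: 3.5 + 0.9×30.2143 = 30.6929.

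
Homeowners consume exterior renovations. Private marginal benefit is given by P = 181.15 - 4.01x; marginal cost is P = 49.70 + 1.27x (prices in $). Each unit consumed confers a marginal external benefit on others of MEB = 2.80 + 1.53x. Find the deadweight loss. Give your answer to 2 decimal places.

Market equilibrium (private): 49.70 + 1.27x = 181.15 - 4.01x → x_m = 24.8958.
Social marginal benefit = demand + MEB = 183.95 - 2.48x.
Set SMB = MC: 183.95 - 2.48x = 49.70 + 1.27x → x* = 35.8000.
The welfare-loss triangle has base |x_m − x*| and height MEB(x_m) (the vertical gap between SMB and MC is zero at x* and MEB at x_m).
DWL = ½ × 10.9042 × 40.8906 = 222.9396.

DWL = $222.94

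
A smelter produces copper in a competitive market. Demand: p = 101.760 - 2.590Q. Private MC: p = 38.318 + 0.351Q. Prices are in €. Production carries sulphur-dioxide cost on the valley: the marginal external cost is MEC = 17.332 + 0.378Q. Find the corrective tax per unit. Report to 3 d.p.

tax = €22.583 per unit

Social marginal cost = private MC + MEC = 55.650 + 0.729Q.
Set SMC = demand: 55.650 + 0.729Q = 101.760 - 2.590Q → Q* = 13.8927.
The Pigouvian tax equals MEC at Q*: 17.332 + 0.378×13.8927 = 22.5834.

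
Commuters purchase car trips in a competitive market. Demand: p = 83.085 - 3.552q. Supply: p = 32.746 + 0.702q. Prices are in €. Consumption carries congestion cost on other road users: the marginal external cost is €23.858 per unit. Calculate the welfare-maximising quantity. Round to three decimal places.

q* = 6.225

Social marginal benefit = demand − MEC = 59.227 - 3.552q.
Set SMB = MC: 59.227 - 3.552q = 32.746 + 0.702q → q* = 6.2250.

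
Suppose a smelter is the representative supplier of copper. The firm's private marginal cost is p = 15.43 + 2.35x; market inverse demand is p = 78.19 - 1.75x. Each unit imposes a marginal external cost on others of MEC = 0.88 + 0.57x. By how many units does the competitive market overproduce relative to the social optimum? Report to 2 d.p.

Market equilibrium (private): 15.43 + 2.35x = 78.19 - 1.75x → x_m = 15.3073.
Social marginal cost = private MC + MEC = 16.31 + 2.92x.
Set SMC = demand: 16.31 + 2.92x = 78.19 - 1.75x → x* = 13.2505.
Gap = |15.3073 − 13.2505| = 2.0568.

2.06 units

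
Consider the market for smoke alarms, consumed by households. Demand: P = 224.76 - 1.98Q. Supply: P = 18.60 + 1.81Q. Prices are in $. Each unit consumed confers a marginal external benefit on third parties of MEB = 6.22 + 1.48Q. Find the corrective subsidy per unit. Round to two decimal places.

subsidy = $142.29 per unit

Social marginal benefit = demand + MEB = 230.98 - 0.50Q.
Set SMB = MC: 230.98 - 0.50Q = 18.60 + 1.81Q → Q* = 91.9394.
The Pigouvian subsidy equals MEB at Q*: 6.22 + 1.48×91.9394 = 142.2903.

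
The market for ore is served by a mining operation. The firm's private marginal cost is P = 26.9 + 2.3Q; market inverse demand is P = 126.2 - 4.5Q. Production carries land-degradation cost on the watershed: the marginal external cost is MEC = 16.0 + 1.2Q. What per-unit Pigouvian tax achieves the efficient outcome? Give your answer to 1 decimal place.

Social marginal cost = private MC + MEC = 42.9 + 3.5Q.
Set SMC = demand: 42.9 + 3.5Q = 126.2 - 4.5Q → Q* = 10.4125.
The Pigouvian tax equals MEC at Q*: 16.0 + 1.2×10.4125 = 28.4950.

tax = 28.5 per unit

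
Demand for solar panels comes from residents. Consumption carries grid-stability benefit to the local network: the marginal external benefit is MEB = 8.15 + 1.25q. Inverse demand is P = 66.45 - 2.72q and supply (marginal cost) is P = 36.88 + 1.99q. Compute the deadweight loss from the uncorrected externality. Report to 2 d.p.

Market equilibrium (private): 36.88 + 1.99q = 66.45 - 2.72q → q_m = 6.2781.
Social marginal benefit = demand + MEB = 74.60 - 1.47q.
Set SMB = MC: 74.60 - 1.47q = 36.88 + 1.99q → q* = 10.9017.
The loss is the area between SMB and MC from q* to q_m; with linear curves that's a triangle of height MEB(q_m).
DWL = ½ × 4.6236 × 15.9977 = 36.9835.

DWL = 36.98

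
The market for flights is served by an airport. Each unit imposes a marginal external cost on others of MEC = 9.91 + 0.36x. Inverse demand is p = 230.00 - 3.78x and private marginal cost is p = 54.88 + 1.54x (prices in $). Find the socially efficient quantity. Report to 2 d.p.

x* = 29.09

Social marginal cost = private MC + MEC = 64.79 + 1.90x.
Set SMC = demand: 64.79 + 1.90x = 230.00 - 3.78x → x* = 29.0863.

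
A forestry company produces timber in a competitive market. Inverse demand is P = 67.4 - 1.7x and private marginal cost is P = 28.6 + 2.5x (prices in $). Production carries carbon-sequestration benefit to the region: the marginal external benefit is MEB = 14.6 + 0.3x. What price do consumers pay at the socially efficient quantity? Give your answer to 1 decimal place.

P = $44.1

Social marginal cost = private MC − MEB = 14.0 + 2.2x.
Set SMC = demand: 14.0 + 2.2x = 67.4 - 1.7x → x* = 13.6923.
Consumer price on the demand curve at x*: 67.4 − 1.7×13.6923 = 44.1231.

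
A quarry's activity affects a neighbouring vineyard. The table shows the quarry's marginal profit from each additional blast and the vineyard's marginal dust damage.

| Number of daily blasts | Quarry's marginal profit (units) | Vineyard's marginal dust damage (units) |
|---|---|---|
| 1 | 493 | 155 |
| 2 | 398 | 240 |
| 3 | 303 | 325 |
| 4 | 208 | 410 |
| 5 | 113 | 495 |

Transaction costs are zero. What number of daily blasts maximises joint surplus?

2

Bargaining reaches the level where marginal profit last exceeds marginal dust damage.
That holds through level 2 (398 ≥ 240) but not at 3 (303 < 325).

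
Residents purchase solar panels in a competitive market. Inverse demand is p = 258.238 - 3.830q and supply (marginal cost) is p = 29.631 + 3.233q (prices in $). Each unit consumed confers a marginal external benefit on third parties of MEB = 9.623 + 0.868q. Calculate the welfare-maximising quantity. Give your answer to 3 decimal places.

Social marginal benefit = demand + MEB = 267.861 - 2.962q.
Set SMB = MC: 267.861 - 2.962q = 29.631 + 3.233q → q* = 38.4552.

q* = 38.455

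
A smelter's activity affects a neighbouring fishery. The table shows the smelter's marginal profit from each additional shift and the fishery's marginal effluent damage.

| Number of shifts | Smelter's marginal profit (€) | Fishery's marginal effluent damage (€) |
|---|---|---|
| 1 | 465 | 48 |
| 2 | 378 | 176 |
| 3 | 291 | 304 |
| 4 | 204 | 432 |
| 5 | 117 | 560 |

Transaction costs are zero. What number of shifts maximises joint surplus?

Bargaining reaches the level where marginal profit last exceeds marginal effluent damage.
That holds through level 2 (378 ≥ 176) but not at 3 (291 < 304).

2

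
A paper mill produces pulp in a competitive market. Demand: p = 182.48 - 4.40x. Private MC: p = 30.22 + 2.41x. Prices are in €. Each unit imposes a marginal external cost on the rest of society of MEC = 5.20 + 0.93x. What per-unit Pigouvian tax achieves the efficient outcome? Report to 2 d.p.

Social marginal cost = private MC + MEC = 35.42 + 3.34x.
Set SMC = demand: 35.42 + 3.34x = 182.48 - 4.40x → x* = 19.0000.
The Pigouvian tax equals MEC at x*: 5.20 + 0.93×19.0000 = 22.8700.

tax = €22.87 per unit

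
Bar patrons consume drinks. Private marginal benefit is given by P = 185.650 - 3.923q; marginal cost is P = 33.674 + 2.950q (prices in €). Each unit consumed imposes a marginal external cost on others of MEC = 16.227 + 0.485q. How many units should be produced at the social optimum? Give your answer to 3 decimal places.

Social marginal benefit = demand − MEC = 169.423 - 4.408q.
Set SMB = MC: 169.423 - 4.408q = 33.674 + 2.950q → q* = 18.4492.

q* = 18.449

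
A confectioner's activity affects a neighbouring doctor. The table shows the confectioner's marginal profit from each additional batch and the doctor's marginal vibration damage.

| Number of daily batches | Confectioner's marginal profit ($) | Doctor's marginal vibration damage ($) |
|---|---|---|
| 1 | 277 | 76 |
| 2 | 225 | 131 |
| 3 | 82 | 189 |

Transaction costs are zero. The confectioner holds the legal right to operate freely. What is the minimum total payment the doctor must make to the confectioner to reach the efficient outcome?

Left alone the confectioner would choose level 3 (marginal profit stays positive).
Efficient level: k* = 2 (marginal profit ≥ marginal vibration damage through 2).
The doctor must at least cover the confectioner's forgone profit from cutting 3→2: 82 = 82.

$82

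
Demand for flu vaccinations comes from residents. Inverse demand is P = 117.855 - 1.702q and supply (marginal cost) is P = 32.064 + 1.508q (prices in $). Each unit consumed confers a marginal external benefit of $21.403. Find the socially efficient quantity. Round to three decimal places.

Social marginal benefit = demand + MEB = 139.258 - 1.702q.
Set SMB = MC: 139.258 - 1.702q = 32.064 + 1.508q → q* = 33.3938.

q* = 33.394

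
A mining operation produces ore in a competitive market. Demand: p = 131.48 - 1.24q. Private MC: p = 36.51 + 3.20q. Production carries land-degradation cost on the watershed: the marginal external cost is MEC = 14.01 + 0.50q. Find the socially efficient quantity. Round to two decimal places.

Social marginal cost = private MC + MEC = 50.52 + 3.70q.
Set SMC = demand: 50.52 + 3.70q = 131.48 - 1.24q → q* = 16.3887.

q* = 16.39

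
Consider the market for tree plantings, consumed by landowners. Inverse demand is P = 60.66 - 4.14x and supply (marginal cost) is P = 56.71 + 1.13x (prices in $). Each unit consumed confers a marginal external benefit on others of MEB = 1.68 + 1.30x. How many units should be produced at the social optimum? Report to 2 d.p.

x* = 1.42

Social marginal benefit = demand + MEB = 62.34 - 2.84x.
Set SMB = MC: 62.34 - 2.84x = 56.71 + 1.13x → x* = 1.4181.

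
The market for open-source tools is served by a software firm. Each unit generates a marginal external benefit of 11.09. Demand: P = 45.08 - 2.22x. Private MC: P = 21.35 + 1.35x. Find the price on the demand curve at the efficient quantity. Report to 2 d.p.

Social marginal cost = private MC − MEB = 10.26 + 1.35x.
Set SMC = demand: 10.26 + 1.35x = 45.08 - 2.22x → x* = 9.7535.
Consumer price on the demand curve at x*: 45.08 − 2.22×9.7535 = 23.4272.

P = 23.43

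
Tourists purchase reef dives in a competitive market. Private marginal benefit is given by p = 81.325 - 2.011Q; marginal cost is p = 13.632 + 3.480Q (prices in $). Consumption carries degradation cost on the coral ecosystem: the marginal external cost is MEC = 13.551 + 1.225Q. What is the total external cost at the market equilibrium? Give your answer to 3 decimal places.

$260.144

Market equilibrium (private): 13.632 + 3.480Q = 81.325 - 2.011Q → Q_m = 12.3280.
Total external cost = ∫₀^{Q_m} (13.551 + 1.225Q) dQ = 13.551×12.3280 + ½×1.225×12.3280² = 260.1442.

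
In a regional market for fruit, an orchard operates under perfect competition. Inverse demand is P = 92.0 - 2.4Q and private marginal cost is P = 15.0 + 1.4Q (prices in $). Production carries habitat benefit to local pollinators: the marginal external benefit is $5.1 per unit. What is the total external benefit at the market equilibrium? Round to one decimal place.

Market equilibrium (private): 15.0 + 1.4Q = 92.0 - 2.4Q → Q_m = 20.2632.
Total external benefit = MEB × Q_m = 5.1 × 20.2632 = 103.3423.

$103.3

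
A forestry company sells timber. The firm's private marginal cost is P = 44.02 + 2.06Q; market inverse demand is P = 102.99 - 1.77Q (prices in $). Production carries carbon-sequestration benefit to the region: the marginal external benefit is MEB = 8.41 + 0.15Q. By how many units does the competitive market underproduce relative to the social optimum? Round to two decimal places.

Market equilibrium (private): 44.02 + 2.06Q = 102.99 - 1.77Q → Q_m = 15.3969.
Social marginal cost = private MC − MEB = 35.61 + 1.91Q.
Set SMC = demand: 35.61 + 1.91Q = 102.99 - 1.77Q → Q* = 18.3098.
Gap = |15.3969 − 18.3098| = 2.9129.

2.91 units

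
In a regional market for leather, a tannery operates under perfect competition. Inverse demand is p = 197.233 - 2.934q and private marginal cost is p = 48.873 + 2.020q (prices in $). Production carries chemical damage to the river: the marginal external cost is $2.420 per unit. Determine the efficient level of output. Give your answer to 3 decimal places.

Social marginal cost = private MC + MEC = 51.293 + 2.020q.
Set SMC = demand: 51.293 + 2.020q = 197.233 - 2.934q → q* = 29.4590.

q* = 29.459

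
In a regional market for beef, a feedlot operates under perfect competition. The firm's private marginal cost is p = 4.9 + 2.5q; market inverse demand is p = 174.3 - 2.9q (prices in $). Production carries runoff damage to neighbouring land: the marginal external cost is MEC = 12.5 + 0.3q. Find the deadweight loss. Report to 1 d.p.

DWL = $42.1

Market equilibrium (private): 4.9 + 2.5q = 174.3 - 2.9q → q_m = 31.3704.
Social marginal cost = private MC + MEC = 17.4 + 2.8q.
Set SMC = demand: 17.4 + 2.8q = 174.3 - 2.9q → q* = 27.5263.
The welfare-loss triangle has base |q_m − q*| and height MEC(q_m) (the vertical gap between SMC and demand is zero at q* and MEC at q_m).
DWL = ½ × 3.8441 × 21.9111 = 42.1142.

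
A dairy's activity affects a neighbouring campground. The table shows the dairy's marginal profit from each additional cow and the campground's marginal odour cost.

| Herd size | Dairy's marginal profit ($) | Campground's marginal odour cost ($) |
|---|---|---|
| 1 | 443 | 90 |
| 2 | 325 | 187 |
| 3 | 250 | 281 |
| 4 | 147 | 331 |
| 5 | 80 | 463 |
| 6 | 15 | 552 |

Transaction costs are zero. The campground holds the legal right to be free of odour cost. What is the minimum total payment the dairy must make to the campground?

Efficient level: marginal profit ≥ marginal odour cost through level 2, so k* = 2.
With the campground holding the right, the dairy must at least compensate total damage at k*: 90 + 187 = 277.

$277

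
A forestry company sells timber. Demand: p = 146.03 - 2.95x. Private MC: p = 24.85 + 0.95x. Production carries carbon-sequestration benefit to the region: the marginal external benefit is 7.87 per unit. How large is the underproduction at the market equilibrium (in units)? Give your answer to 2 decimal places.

Market equilibrium (private): 24.85 + 0.95x = 146.03 - 2.95x → x_m = 31.0718.
Social marginal cost = private MC − MEB = 16.98 + 0.95x.
Set SMC = demand: 16.98 + 0.95x = 146.03 - 2.95x → x* = 33.0897.
Gap = |31.0718 − 33.0897| = 2.0179.

2.02 units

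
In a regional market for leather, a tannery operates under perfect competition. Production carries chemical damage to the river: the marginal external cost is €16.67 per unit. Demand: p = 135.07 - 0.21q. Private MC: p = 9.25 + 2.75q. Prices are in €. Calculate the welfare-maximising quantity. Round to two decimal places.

Social marginal cost = private MC + MEC = 25.92 + 2.75q.
Set SMC = demand: 25.92 + 2.75q = 135.07 - 0.21q → q* = 36.8750.

q* = 36.88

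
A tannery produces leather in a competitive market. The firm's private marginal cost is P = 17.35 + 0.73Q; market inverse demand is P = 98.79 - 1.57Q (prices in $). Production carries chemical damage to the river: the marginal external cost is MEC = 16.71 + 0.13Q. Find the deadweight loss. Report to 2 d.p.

Market equilibrium (private): 17.35 + 0.73Q = 98.79 - 1.57Q → Q_m = 35.4087.
Social marginal cost = private MC + MEC = 34.06 + 0.86Q.
Set SMC = demand: 34.06 + 0.86Q = 98.79 - 1.57Q → Q* = 26.6379.
Between Q* and Q_m the wedge SMC − demand runs linearly from 0 to MEC(Q_m), so the loss is a triangle.
DWL = ½ × 8.7708 × 21.3131 = 93.4665.

DWL = $93.47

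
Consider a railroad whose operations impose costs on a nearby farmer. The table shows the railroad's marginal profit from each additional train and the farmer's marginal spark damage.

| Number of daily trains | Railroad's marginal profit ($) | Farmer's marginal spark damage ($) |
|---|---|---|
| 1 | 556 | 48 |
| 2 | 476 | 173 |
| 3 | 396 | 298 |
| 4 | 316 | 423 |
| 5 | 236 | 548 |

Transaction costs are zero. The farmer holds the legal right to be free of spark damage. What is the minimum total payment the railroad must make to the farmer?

$519

Efficient level: marginal profit ≥ marginal spark damage through level 3, so k* = 3.
With the farmer holding the right, the railroad must at least compensate total damage at k*: 48 + 173 + 298 = 519.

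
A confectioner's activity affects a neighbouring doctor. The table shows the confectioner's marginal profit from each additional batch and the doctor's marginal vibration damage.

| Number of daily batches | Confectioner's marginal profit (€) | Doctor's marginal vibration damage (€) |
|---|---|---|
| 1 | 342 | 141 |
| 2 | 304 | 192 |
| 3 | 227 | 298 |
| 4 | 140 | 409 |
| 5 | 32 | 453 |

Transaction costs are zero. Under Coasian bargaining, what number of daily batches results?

2

Bargaining reaches the level where marginal profit last exceeds marginal vibration damage.
That holds through level 2 (304 ≥ 192) but not at 3 (227 < 298).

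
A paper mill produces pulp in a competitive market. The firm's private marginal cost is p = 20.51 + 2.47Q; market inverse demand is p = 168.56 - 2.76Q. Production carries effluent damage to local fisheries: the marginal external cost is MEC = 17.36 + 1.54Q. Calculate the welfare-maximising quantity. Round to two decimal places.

Q* = 19.30

Social marginal cost = private MC + MEC = 37.87 + 4.01Q.
Set SMC = demand: 37.87 + 4.01Q = 168.56 - 2.76Q → Q* = 19.3043.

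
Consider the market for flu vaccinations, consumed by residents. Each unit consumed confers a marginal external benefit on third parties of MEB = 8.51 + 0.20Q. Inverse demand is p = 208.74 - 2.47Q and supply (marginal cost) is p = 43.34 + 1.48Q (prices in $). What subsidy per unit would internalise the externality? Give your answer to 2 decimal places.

Social marginal benefit = demand + MEB = 217.25 - 2.27Q.
Set SMB = MC: 217.25 - 2.27Q = 43.34 + 1.48Q → Q* = 46.3760.
The Pigouvian subsidy equals MEB at Q*: 8.51 + 0.20×46.3760 = 17.7852.

subsidy = $17.79 per unit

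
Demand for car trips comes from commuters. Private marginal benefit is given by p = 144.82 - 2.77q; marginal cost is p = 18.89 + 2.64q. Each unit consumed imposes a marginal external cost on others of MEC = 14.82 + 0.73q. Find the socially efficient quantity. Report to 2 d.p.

Social marginal benefit = demand − MEC = 130.00 - 3.50q.
Set SMB = MC: 130.00 - 3.50q = 18.89 + 2.64q → q* = 18.0961.

q* = 18.10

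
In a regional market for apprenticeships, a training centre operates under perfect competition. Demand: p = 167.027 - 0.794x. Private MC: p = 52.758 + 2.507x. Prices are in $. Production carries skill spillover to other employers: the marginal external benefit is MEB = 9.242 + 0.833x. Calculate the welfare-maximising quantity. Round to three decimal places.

x* = 50.045

Social marginal cost = private MC − MEB = 43.516 + 1.674x.
Set SMC = demand: 43.516 + 1.674x = 167.027 - 0.794x → x* = 50.0450.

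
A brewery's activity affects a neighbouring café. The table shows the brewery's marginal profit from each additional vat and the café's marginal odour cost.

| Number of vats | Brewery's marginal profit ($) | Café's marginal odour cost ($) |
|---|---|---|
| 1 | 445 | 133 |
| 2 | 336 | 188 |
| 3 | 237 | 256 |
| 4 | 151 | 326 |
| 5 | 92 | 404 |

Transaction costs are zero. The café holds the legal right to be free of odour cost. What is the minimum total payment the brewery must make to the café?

Efficient level: marginal profit ≥ marginal odour cost through level 2, so k* = 2.
With the café holding the right, the brewery must at least compensate total damage at k*: 133 + 188 = 321.

$321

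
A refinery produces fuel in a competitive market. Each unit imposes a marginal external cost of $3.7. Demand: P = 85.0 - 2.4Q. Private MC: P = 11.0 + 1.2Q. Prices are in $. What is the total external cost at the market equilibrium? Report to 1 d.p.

$76.1

Market equilibrium (private): 11.0 + 1.2Q = 85.0 - 2.4Q → Q_m = 20.5556.
Total external cost = MEC × Q_m = 3.7 × 20.5556 = 76.0557.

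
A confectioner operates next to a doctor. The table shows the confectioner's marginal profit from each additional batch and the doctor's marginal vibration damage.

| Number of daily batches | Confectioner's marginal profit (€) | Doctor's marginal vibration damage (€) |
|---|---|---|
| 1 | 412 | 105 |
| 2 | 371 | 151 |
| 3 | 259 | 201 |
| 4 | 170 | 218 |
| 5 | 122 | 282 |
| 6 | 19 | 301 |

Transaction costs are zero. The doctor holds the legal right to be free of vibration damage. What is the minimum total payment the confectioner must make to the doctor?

€457

Efficient level: marginal profit ≥ marginal vibration damage through level 3, so k* = 3.
With the doctor holding the right, the confectioner must at least compensate total damage at k*: 105 + 151 + 201 = 457.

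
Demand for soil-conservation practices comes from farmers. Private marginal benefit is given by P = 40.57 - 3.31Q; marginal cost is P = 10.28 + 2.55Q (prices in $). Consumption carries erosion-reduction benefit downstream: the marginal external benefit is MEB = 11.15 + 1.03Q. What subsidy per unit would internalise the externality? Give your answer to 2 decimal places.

Social marginal benefit = demand + MEB = 51.72 - 2.28Q.
Set SMB = MC: 51.72 - 2.28Q = 10.28 + 2.55Q → Q* = 8.5797.
The Pigouvian subsidy equals MEB at Q*: 11.15 + 1.03×8.5797 = 19.9871.

subsidy = $19.99 per unit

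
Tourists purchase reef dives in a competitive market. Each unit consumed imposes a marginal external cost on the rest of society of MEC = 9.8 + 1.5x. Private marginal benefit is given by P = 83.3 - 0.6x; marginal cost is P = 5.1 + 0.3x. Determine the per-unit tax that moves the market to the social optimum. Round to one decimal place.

Social marginal benefit = demand − MEC = 73.5 - 2.1x.
Set SMB = MC: 73.5 - 2.1x = 5.1 + 0.3x → x* = 28.5000.
The Pigouvian tax equals MEC at x*: 9.8 + 1.5×28.5000 = 52.5500.

tax = 52.6 per unit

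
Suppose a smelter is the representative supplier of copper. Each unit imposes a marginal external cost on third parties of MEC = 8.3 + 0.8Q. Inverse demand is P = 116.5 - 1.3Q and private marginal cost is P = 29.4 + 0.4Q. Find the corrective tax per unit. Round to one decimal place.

tax = 33.5 per unit

Social marginal cost = private MC + MEC = 37.7 + 1.2Q.
Set SMC = demand: 37.7 + 1.2Q = 116.5 - 1.3Q → Q* = 31.5200.
The Pigouvian tax equals MEC at Q*: 8.3 + 0.8×31.5200 = 33.5160.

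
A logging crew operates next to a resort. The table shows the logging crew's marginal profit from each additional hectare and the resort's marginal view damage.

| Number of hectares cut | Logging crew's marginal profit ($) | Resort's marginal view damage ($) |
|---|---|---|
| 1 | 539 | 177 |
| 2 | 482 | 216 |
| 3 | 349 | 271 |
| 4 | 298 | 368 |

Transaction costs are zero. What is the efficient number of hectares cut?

Bargaining reaches the level where marginal profit last exceeds marginal view damage.
That holds through level 3 (349 ≥ 271) but not at 4 (298 < 368).

3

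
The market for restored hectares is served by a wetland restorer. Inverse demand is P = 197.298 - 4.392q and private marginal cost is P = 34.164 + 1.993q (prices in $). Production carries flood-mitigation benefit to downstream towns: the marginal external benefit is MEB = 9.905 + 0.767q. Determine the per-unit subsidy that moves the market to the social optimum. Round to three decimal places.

Social marginal cost = private MC − MEB = 24.259 + 1.226q.
Set SMC = demand: 24.259 + 1.226q = 197.298 - 4.392q → q* = 30.8008.
The Pigouvian subsidy equals MEB at q*: 9.905 + 0.767×30.8008 = 33.5292.

subsidy = $33.529 per unit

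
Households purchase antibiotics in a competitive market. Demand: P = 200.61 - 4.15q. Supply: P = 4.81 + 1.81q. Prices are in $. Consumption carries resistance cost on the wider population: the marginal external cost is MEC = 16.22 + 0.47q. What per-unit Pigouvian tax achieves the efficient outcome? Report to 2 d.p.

Social marginal benefit = demand − MEC = 184.39 - 4.62q.
Set SMB = MC: 184.39 - 4.62q = 4.81 + 1.81q → q* = 27.9285.
The Pigouvian tax equals MEC at q*: 16.22 + 0.47×27.9285 = 29.3464.

tax = $29.35 per unit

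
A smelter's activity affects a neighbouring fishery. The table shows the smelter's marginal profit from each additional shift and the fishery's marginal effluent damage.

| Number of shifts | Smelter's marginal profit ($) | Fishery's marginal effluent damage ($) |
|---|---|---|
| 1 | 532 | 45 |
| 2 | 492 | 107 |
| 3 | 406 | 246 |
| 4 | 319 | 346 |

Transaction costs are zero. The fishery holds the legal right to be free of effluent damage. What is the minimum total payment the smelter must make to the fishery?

Efficient level: marginal profit ≥ marginal effluent damage through level 3, so k* = 3.
With the fishery holding the right, the smelter must at least compensate total damage at k*: 45 + 107 + 246 = 398.

$398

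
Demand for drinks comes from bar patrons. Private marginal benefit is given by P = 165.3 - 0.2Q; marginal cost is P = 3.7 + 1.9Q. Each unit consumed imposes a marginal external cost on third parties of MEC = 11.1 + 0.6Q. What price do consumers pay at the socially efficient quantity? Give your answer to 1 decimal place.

Social marginal benefit = demand − MEC = 154.2 - 0.8Q.
Set SMB = MC: 154.2 - 0.8Q = 3.7 + 1.9Q → Q* = 55.7407.
Consumer price on the demand curve at Q*: 165.3 − 0.2×55.7407 = 154.1519.

P = 154.2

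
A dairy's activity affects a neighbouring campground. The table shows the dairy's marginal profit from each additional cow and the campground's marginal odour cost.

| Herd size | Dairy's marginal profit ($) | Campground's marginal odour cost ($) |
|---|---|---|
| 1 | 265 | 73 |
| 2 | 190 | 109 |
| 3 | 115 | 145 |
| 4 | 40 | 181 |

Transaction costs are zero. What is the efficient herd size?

2

Bargaining reaches the level where marginal profit last exceeds marginal odour cost.
That holds through level 2 (190 ≥ 109) but not at 3 (115 < 145).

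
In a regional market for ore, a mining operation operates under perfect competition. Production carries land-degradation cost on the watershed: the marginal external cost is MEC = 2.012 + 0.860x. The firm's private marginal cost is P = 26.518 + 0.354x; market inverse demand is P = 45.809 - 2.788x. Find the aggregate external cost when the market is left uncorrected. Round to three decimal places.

Market equilibrium (private): 26.518 + 0.354x = 45.809 - 2.788x → x_m = 6.1397.
Total external cost = ∫₀^{x_m} (2.012 + 0.860x) dx = 2.012×6.1397 + ½×0.860×6.1397² = 28.5623.

28.562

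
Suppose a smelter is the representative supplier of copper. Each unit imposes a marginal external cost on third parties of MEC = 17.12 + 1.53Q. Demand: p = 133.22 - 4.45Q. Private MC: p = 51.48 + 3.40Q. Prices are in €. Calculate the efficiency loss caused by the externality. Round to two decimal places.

Market equilibrium (private): 51.48 + 3.40Q = 133.22 - 4.45Q → Q_m = 10.4127.
Social marginal cost = private MC + MEC = 68.60 + 4.93Q.
Set SMC = demand: 68.60 + 4.93Q = 133.22 - 4.45Q → Q* = 6.8891.
Height of the DWL triangle at Q_m is SMC(Q_m) − demand(Q_m) = MEC(Q_m) = 33.0515.
DWL = ½ × 3.5236 × 33.0515 = 58.2301.

DWL = €58.23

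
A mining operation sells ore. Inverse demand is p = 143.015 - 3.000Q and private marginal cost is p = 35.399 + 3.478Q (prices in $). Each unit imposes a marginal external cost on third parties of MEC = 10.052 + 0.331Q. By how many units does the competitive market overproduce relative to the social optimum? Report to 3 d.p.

2.284 units

Market equilibrium (private): 35.399 + 3.478Q = 143.015 - 3.000Q → Q_m = 16.6125.
Social marginal cost = private MC + MEC = 45.451 + 3.809Q.
Set SMC = demand: 45.451 + 3.809Q = 143.015 - 3.000Q → Q* = 14.3287.
Gap = |16.6125 − 14.3287| = 2.2838.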